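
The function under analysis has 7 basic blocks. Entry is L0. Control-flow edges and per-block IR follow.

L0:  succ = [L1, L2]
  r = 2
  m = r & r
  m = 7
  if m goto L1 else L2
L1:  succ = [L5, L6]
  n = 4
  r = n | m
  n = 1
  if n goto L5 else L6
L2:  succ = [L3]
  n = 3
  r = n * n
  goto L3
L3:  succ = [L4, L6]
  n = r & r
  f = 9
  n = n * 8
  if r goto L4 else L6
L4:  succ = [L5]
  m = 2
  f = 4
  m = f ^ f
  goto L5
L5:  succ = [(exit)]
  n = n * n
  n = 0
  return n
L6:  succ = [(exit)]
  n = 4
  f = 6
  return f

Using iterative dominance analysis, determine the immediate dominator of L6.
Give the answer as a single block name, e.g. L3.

Answer: L0

Derivation:
idom tree: L1←L0 L2←L0 L3←L2 L4←L3 L5←L0 L6←L0
Join-block Dom:
  L5: preds {L1,L4}: {L0,L1} ∩ {L0,L2,L3,L4} = {L0}; idom=L0
  L6: preds {L1,L3}: {L0,L1} ∩ {L0,L2,L3} = {L0}; idom=L0

idom(L6) = L0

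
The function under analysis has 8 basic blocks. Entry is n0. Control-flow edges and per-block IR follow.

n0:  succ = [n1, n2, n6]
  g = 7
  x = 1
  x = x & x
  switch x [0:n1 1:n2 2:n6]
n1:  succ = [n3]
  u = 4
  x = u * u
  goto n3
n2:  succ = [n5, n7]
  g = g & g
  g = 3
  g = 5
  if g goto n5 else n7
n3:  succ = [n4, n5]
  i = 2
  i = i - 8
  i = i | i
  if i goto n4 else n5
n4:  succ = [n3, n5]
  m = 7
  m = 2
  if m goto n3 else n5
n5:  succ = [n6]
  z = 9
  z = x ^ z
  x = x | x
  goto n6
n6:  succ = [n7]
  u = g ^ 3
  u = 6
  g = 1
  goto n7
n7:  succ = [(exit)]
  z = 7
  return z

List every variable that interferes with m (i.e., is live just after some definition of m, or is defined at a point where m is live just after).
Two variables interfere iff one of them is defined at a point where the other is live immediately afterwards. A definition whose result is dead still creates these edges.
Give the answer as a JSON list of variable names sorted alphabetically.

Answer: ["g", "x"]

Analysis:
Block summaries:
  n0: {g,x} / ∅
  n1: {u,x} / ∅
  n2: {g} / {g}
  n3: {i} / ∅
  n4: {m} / ∅
  n5: {x,z} / {x}
  n6: {g,u} / {g}
  n7: {z} / ∅

Live sets:
  n0 li=∅ lo={g,x}
  n1 li={g} lo={g,x}
  n2 li={g,x} lo={g,x}
  n3 li={g,x} lo={g,x}
  n4 li={g,x} lo={g,x}
  n5 li={g,x} lo={g}
  n6 li={g} lo=∅
  n7 li=∅ lo=∅

Interference:
  g: {i,m,u,x,z}
  i: {g,x}
  m: {g,x}
  u: {g}
  x: {g,i,m,z}
  z: {g,x}

N(m) = ["g", "x"]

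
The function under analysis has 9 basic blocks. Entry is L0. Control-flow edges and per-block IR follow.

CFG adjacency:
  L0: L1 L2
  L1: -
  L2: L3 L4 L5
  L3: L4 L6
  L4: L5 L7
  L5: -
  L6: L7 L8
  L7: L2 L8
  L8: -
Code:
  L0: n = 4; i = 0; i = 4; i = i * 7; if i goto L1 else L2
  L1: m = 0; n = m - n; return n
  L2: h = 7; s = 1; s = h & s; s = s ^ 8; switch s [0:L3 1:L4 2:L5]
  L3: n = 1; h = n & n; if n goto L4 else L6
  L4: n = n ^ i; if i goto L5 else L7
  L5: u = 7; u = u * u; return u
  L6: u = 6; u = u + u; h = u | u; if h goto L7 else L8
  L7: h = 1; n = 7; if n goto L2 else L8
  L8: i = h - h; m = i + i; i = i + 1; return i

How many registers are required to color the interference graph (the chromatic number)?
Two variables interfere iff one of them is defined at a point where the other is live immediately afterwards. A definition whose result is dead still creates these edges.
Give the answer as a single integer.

Answer: 4

Analysis:
def/use:
  L0 def {i,n} use ∅
  L1 def {m,n} use {n}
  L2 def {h,s} use ∅
  L3 def {h,n} use ∅
  L4 def {n} use {i,n}
  L5 def {u} use ∅
  L6 def {h,u} use ∅
  L7 def {h,n} use ∅
  L8 def {i,m} use {h}

Liveness:
  L0 li=∅ lo={i,n}
  L1 li={n} lo=∅
  L2 li={i,n} lo={i,n}
  L3 li={i} lo={i,n}
  L4 li={i,n} lo={i}
  L5 li=∅ lo=∅
  L6 li={i} lo={h,i}
  L7 li={i} lo={h,i,n}
  L8 li={h} lo=∅

Interference:
  h — {i,n,s}
  i — {h,m,n,s,u}
  m — {i,n}
  n — {h,i,m,s}
  s — {h,i,n}
  u — {i}

Registers:
  lower bound: {h,i,n,s} mutually conflict ⇒ χ ≥ 4
  assign h→c2 i→c0 m→c2 n→c1 s→c3 u→c1 — no edge inside a register ⇒ χ ≤ 4
  χ = 4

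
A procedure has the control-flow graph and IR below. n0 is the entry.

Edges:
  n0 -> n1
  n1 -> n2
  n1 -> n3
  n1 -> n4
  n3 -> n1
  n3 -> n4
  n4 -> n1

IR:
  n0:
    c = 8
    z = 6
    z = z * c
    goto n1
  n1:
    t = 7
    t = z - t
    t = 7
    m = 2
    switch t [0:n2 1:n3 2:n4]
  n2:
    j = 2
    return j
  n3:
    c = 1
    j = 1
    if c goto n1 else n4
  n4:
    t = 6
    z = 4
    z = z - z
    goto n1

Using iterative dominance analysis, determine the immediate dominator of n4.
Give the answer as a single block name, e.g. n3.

Answer: n1

Working:
idom tree: n1←n0 n2←n1 n3←n1 n4←n1
Join-block Dom:
  n1: preds {n0,n3,n4}: {n0} ∩ {n0,n1,n3} ∩ {n0,n1,n4} = {n0}; idom=n0
  n4: preds {n1,n3}: {n0,n1} ∩ {n0,n1,n3} = {n0,n1}; idom=n1

idom(n4) = n1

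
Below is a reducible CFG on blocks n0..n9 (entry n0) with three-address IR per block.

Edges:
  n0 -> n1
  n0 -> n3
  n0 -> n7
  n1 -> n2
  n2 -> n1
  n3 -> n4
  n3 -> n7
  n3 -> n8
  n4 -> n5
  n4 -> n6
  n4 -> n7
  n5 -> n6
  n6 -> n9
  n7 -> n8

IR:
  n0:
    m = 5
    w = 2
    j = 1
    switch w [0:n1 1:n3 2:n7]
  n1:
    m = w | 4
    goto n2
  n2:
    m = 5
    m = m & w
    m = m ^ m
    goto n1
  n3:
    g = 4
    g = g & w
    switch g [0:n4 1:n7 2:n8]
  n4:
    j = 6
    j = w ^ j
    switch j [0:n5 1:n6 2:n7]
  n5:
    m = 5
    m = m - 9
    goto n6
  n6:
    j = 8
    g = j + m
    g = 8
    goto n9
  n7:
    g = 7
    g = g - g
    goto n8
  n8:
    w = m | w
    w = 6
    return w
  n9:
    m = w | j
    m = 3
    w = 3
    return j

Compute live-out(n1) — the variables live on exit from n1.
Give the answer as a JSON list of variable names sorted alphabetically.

Block summaries:
  n0: def={j,m,w} ue=∅
  n1: def={m} ue={w}
  n2: def={m} ue={w}
  n3: def={g} ue={w}
  n4: def={j} ue={w}
  n5: def={m} ue=∅
  n6: def={g,j} ue={m}
  n7: def={g} ue=∅
  n8: def={w} ue={m,w}
  n9: def={m,w} ue={j,w}

Backward fixpoint:
  n0: in=∅ out={m,w}
  n1: in={w} out={w}
  n2: in={w} out={w}
  n3: in={m,w} out={m,w}
  n4: in={m,w} out={m,w}
  n5: in={w} out={m,w}
  n6: in={m,w} out={j,w}
  n7: in={m,w} out={m,w}
  n8: in={m,w} out=∅
  n9: in={j,w} out=∅

live-out(n1) = ["w"]

Answer: ["w"]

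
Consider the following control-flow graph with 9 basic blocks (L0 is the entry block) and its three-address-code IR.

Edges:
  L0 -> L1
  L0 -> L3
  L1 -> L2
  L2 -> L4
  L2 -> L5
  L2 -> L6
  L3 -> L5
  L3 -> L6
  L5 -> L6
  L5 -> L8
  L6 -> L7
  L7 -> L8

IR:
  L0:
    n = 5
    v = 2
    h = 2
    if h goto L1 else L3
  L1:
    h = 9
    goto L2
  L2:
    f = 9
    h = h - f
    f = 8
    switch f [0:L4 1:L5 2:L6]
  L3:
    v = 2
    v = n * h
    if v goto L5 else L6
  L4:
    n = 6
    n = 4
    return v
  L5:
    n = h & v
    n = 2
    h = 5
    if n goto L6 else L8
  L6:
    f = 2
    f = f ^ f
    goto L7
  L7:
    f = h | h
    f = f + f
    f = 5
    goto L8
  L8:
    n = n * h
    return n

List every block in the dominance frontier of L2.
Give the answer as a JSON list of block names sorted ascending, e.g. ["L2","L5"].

idom tree: L1←L0 L2←L1 L3←L0 L4←L2 L5←L0 L6←L0 L7←L6 L8←L0
Dom∩ at merges:
  L5: preds {L2,L3}: {L0,L1,L2} ∩ {L0,L3} = {L0}; idom=L0
  L6: preds {L2,L3,L5}: {L0,L1,L2} ∩ {L0,L3} ∩ {L0,L5} = {L0}; idom=L0
  L8: preds {L5,L7}: {L0,L5} ∩ {L0,L6,L7} = {L0}; idom=L0

DF derivation:
  L5←L2: walk L2→L1 to L0
  L5←L3: walk L3 to L0
  L6←L2: walk L2→L1 to L0
  L6←L3: walk L3 to L0
  L6←L5: walk L5 to L0
  L8←L5: walk L5 to L0
  L8←L7: walk L7→L6 to L0
  L0: DF=∅
  L1: DF={L5,L6}
  L2: DF={L5,L6}
  L3: DF={L5,L6}
  L4: DF=∅
  L5: DF={L6,L8}
  L6: DF={L8}
  L7: DF={L8}
  L8: DF=∅

DF(L2) = ["L5", "L6"]

Answer: ["L5", "L6"]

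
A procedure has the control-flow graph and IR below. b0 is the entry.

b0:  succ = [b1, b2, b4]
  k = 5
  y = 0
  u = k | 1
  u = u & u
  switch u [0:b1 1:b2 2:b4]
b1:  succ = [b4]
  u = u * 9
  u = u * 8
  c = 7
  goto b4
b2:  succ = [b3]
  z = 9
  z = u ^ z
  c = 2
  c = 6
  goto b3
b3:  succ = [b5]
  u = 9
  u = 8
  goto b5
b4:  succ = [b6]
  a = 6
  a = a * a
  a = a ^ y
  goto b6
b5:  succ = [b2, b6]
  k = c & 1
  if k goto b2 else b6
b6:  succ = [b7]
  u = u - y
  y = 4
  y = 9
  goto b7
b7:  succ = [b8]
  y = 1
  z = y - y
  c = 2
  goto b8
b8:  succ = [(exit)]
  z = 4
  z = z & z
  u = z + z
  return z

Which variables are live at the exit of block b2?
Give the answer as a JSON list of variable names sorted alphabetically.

def/use:
  b0: {k,u,y} / ∅
  b1: {c,u} / {u}
  b2: {c,z} / {u}
  b3: {u} / ∅
  b4: {a} / {y}
  b5: {k} / {c}
  b6: {u,y} / {u,y}
  b7: {c,y,z} / ∅
  b8: {u,z} / ∅

Backward fixpoint:
  live b0: ∅→{u,y}
  live b1: {u,y}→{u,y}
  live b2: {u,y}→{c,y}
  live b3: {c,y}→{c,u,y}
  live b4: {u,y}→{u,y}
  live b5: {c,u,y}→{u,y}
  live b6: {u,y}→∅
  live b7: ∅→∅
  live b8: ∅→∅

live-out(b2) = ["c", "y"]

Answer: ["c", "y"]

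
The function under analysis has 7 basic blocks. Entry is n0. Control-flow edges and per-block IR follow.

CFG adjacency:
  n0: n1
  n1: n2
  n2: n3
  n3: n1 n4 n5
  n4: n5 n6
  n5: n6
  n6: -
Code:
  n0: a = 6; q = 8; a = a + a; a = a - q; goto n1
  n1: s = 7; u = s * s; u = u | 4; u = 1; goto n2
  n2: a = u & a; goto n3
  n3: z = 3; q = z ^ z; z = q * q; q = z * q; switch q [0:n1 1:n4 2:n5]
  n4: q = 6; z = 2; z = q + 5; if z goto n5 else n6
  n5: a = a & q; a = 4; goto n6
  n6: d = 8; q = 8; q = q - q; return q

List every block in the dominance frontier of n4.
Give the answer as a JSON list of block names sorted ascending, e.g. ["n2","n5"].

Answer: ["n5", "n6"]

Working:
idom tree: n1←n0 n2←n1 n3←n2 n4←n3 n5←n3 n6←n3
Dom at joins:
  n1: preds {n0,n3}: {n0} ∩ {n0,n1,n2,n3} = {n0}; idom=n0
  n5: preds {n3,n4}: {n0,n1,n2,n3} ∩ {n0,n1,n2,n3,n4} = {n0,n1,n2,n3}; idom=n3
  n6: preds {n4,n5}: {n0,n1,n2,n3,n4} ∩ {n0,n1,n2,n3,n5} = {n0,n1,n2,n3}; idom=n3

DF walk-up:
  n1←n0: walk · to n0
  n1←n3: walk n3→n2→n1 to n0
  n5←n3: walk · to n3
  n5←n4: walk n4 to n3
  n6←n4: walk n4 to n3
  n6←n5: walk n5 to n3
  DF(n0)=∅
  DF(n1)={n1}
  DF(n2)={n1}
  DF(n3)={n1}
  DF(n4)={n5,n6}
  DF(n5)={n6}
  DF(n6)=∅

DF(n4) = ["n5", "n6"]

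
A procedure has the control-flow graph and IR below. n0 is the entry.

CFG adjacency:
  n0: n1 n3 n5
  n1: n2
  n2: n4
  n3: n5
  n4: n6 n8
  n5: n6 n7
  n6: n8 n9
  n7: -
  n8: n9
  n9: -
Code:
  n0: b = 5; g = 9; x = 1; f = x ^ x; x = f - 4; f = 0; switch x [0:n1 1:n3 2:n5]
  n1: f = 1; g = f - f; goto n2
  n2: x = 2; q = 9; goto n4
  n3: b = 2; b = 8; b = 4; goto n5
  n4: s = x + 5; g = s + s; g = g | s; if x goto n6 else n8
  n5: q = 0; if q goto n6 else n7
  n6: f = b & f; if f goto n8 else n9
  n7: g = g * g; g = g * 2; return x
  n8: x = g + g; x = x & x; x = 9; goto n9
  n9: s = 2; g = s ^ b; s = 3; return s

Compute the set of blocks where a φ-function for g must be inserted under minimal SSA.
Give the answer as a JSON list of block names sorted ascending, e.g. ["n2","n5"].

idom tree: n1←n0 n2←n1 n3←n0 n4←n2 n5←n0 n6←n0 n7←n5 n8←n0 n9←n0
Dom∩ at merges:
  n5: preds {n0,n3}: {n0} ∩ {n0,n3} = {n0}; idom=n0
  n6: preds {n4,n5}: {n0,n1,n2,n4} ∩ {n0,n5} = {n0}; idom=n0
  n8: preds {n4,n6}: {n0,n1,n2,n4} ∩ {n0,n6} = {n0}; idom=n0
  n9: preds {n6,n8}: {n0,n6} ∩ {n0,n8} = {n0}; idom=n0

Frontier:
  n5←n0: walk · to n0
  n5←n3: walk n3 to n0
  n6←n4: walk n4→n2→n1 to n0
  n6←n5: walk n5 to n0
  n8←n4: walk n4→n2→n1 to n0
  n8←n6: walk n6 to n0
  n9←n6: walk n6 to n0
  n9←n8: walk n8 to n0
  n0: DF=∅
  n1: DF={n6,n8}
  n2: DF={n6,n8}
  n3: DF={n5}
  n4: DF={n6,n8}
  n5: DF={n6}
  n6: DF={n8,n9}
  n7: DF=∅
  n8: DF={n9}
  n9: DF=∅

φ for g: defs {n0,n1,n4,n7,n9}
  DF⁺ = {n6,n8,n9}

Answer: ["n6", "n8", "n9"]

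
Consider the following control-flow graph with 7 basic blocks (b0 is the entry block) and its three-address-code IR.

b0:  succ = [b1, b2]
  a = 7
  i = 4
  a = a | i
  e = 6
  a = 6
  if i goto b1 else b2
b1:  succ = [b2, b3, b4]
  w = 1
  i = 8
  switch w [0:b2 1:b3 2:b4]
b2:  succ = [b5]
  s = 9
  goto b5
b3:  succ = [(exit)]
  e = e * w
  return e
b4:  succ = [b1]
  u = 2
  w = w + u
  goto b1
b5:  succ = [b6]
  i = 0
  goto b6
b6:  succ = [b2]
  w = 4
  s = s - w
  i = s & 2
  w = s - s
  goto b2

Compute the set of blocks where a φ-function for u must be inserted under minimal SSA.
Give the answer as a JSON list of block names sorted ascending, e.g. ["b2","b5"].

idom tree: b1←b0 b2←b0 b3←b1 b4←b1 b5←b2 b6←b5
Dom∩ at merges:
  b1: preds {b0,b4}: {b0} ∩ {b0,b1,b4} = {b0}; idom=b0
  b2: preds {b0,b1,b6}: {b0} ∩ {b0,b1} ∩ {b0,b2,b5,b6} = {b0}; idom=b0

DF walk-up:
  b1←b0: walk · to b0
  b1←b4: walk b4→b1 to b0
  b2←b0: walk · to b0
  b2←b1: walk b1 to b0
  b2←b6: walk b6→b5→b2 to b0
  DF(b0)=∅
  DF(b1)={b1,b2}
  DF(b2)={b2}
  DF(b3)=∅
  DF(b4)={b1}
  DF(b5)={b2}
  DF(b6)={b2}

φ for u: defs {b4}
  DF⁺ = {b1,b2}

Answer: ["b1", "b2"]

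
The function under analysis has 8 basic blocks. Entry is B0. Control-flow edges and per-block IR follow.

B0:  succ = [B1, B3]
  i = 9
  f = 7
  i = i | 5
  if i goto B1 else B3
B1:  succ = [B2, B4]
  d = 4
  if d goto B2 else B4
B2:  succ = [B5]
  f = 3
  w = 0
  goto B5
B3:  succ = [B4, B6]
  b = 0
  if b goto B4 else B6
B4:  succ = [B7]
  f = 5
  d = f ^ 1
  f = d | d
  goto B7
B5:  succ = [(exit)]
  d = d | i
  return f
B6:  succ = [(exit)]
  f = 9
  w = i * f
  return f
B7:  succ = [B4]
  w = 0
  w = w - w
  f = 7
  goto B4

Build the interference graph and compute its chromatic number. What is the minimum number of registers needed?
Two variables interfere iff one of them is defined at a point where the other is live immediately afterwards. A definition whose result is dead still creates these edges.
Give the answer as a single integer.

Answer: 4

Analysis:
Block summaries:
  B0 def {f,i} use ∅
  B1 def {d} use ∅
  B2 def {f,w} use ∅
  B3 def {b} use ∅
  B4 def {d,f} use ∅
  B5 def {d} use {d,f,i}
  B6 def {f,w} use {i}
  B7 def {f,w} use ∅

Live sets:
  B0: in=∅ out={i}
  B1: in={i} out={d,i}
  B2: in={d,i} out={d,f,i}
  B3: in={i} out={i}
  B4: in=∅ out=∅
  B5: in={d,f,i} out=∅
  B6: in={i} out=∅
  B7: in=∅ out=∅

Interference:
  b↔{i}
  d↔{f,i,w}
  f↔{d,i,w}
  i↔{b,d,f,w}
  w↔{d,f,i}

Colouring:
  clique {d,f,i,w} ⇒ need ≥ 4
  assign b→c1 d→c1 f→c2 i→c0 w→c3 — no edge inside a register ⇒ χ ≤ 4
  χ = 4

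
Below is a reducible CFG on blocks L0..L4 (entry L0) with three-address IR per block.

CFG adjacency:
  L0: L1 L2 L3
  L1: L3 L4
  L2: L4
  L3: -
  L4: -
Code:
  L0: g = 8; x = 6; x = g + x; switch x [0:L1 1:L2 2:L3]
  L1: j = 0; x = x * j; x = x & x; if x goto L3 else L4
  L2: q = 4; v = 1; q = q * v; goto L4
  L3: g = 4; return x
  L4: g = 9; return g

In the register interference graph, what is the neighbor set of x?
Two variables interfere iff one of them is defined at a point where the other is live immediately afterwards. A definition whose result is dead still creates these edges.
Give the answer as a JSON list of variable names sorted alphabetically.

def/use:
  L0: def={g,x} ue=∅
  L1: def={j,x} ue={x}
  L2: def={q,v} ue=∅
  L3: def={g} ue={x}
  L4: def={g} ue=∅

Liveness:
  L0 li=∅ lo={x}
  L1 li={x} lo={x}
  L2 li=∅ lo=∅
  L3 li={x} lo=∅
  L4 li=∅ lo=∅

Interfere edges:
  g: {x}
  j: {x}
  q: {v}
  v: {q}
  x: {g,j}

N(x) = ["g", "j"]

Answer: ["g", "j"]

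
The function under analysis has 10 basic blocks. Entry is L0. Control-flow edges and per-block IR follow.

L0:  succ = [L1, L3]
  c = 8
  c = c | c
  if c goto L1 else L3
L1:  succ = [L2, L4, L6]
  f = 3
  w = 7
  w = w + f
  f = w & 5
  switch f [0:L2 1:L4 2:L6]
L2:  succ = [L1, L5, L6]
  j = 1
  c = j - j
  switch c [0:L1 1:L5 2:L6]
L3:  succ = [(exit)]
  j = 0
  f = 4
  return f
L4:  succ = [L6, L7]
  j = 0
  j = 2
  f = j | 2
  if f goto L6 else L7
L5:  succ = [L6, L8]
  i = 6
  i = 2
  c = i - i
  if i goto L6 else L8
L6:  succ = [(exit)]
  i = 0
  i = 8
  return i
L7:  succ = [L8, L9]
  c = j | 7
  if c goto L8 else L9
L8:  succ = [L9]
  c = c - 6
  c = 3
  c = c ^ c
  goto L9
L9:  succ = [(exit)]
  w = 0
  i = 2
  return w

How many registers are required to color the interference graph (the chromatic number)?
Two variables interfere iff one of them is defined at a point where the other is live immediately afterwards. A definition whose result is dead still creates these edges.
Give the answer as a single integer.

def/use:
  L0 def {c} use ∅
  L1 def {f,w} use ∅
  L2 def {c,j} use ∅
  L3 def {f,j} use ∅
  L4 def {f,j} use ∅
  L5 def {c,i} use ∅
  L6 def {i} use ∅
  L7 def {c} use {j}
  L8 def {c} use {c}
  L9 def {i,w} use ∅

Liveness:
  L0 li=∅ lo=∅
  L1 li=∅ lo=∅
  L2 li=∅ lo=∅
  L3 li=∅ lo=∅
  L4 li=∅ lo={j}
  L5 li=∅ lo={c}
  L6 li=∅ lo=∅
  L7 li={j} lo={c}
  L8 li={c} lo=∅
  L9 li=∅ lo=∅

Interference:
  c↔{i}
  f↔{j,w}
  i↔{c,w}
  j↔{f}
  w↔{f,i}

Registers:
  lower bound: {c,i} mutually conflict ⇒ χ ≥ 2
  assign c→R1 f→R0 i→R0 j→R1 w→R1 — no edge inside a register ⇒ χ ≤ 2
  χ = 2

Answer: 2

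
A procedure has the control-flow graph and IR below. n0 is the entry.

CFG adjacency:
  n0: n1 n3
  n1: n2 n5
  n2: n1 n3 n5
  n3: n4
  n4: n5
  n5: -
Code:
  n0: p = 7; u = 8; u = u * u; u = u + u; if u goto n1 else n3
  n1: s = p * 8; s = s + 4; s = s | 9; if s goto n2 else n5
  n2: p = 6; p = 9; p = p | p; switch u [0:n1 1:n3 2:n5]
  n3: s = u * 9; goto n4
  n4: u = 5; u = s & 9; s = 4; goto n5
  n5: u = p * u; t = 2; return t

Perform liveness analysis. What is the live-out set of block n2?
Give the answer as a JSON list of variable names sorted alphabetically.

Block summaries:
  n0: {p,u} / ∅
  n1: {s} / {p}
  n2: {p} / {u}
  n3: {s} / {u}
  n4: {s,u} / {s}
  n5: {t,u} / {p,u}

Liveness:
  live n0: ∅→{p,u}
  live n1: {p,u}→{p,u}
  live n2: {u}→{p,u}
  live n3: {p,u}→{p,s}
  live n4: {p,s}→{p,u}
  live n5: {p,u}→∅

live-out(n2) = ["p", "u"]

Answer: ["p", "u"]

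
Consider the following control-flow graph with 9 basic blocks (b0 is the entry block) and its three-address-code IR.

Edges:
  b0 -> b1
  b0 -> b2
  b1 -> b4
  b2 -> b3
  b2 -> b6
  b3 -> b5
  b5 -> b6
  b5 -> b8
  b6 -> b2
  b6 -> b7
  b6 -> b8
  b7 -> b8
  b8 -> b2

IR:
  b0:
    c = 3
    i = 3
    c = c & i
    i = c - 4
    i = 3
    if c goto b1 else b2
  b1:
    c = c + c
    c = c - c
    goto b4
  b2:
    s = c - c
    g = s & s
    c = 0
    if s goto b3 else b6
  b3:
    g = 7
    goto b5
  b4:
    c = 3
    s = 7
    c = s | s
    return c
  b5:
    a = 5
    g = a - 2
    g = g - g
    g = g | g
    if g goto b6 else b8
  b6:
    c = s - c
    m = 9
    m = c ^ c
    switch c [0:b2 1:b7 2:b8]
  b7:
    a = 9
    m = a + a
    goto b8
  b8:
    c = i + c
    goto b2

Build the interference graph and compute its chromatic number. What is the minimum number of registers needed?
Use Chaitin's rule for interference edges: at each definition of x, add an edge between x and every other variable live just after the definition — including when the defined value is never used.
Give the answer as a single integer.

def/use:
  b0 def {c,i} use ∅
  b1 def {c} use {c}
  b2 def {c,g,s} use {c}
  b3 def {g} use ∅
  b4 def {c,s} use ∅
  b5 def {a,g} use ∅
  b6 def {c,m} use {c,s}
  b7 def {a,m} use ∅
  b8 def {c} use {c,i}

Liveness:
  b0: in=∅ out={c,i}
  b1: in={c} out=∅
  b2: in={c,i} out={c,i,s}
  b3: in={c,i,s} out={c,i,s}
  b4: in=∅ out=∅
  b5: in={c,i,s} out={c,i,s}
  b6: in={c,i,s} out={c,i}
  b7: in={c,i} out={c,i}
  b8: in={c,i} out={c,i}

Conflict graph:
  a — {c,i,s}
  c — {a,g,i,m,s}
  g — {c,i,s}
  i — {a,c,g,m,s}
  m — {c,i}
  s — {a,c,g,i}

Colouring:
  {a,c,i,s} pairwise interfere (4-clique) ⇒ χ ≥ 4
  assign a→c3 c→c0 g→c3 i→c1 m→c2 s→c2 — no edge inside a register ⇒ χ ≤ 4
  χ = 4

Answer: 4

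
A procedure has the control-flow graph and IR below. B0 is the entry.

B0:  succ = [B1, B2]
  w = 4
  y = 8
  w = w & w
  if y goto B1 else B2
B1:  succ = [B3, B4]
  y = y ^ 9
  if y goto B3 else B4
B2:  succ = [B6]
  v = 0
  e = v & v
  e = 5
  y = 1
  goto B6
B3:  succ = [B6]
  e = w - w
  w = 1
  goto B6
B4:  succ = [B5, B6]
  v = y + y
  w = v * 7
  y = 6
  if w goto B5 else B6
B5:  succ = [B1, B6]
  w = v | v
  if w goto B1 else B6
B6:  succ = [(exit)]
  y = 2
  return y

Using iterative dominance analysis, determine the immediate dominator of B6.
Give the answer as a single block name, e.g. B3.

idom tree: B1←B0 B2←B0 B3←B1 B4←B1 B5←B4 B6←B0
Dom∩ at merges:
  B1: preds {B0,B5}: {B0} ∩ {B0,B1,B4,B5} = {B0}; idom=B0
  B6: preds {B2,B3,B4,B5}: {B0,B2} ∩ {B0,B1,B3} ∩ {B0,B1,B4} ∩ {B0,B1,B4,B5} = {B0}; idom=B0

idom(B6) = B0

Answer: B0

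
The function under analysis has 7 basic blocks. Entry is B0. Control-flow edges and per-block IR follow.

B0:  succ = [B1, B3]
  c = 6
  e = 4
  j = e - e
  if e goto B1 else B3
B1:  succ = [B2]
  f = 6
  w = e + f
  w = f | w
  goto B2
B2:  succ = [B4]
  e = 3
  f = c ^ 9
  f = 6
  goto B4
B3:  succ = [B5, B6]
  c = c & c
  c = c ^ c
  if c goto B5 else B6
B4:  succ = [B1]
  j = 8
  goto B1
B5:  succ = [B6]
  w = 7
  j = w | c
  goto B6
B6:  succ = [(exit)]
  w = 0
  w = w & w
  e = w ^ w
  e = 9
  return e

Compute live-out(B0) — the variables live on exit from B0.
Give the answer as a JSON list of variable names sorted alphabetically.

Per-block:
  B0: {c,e,j} / ∅
  B1: {f,w} / {e}
  B2: {e,f} / {c}
  B3: {c} / {c}
  B4: {j} / ∅
  B5: {j,w} / {c}
  B6: {e,w} / ∅

Liveness:
  B0 li=∅ lo={c,e}
  B1 li={c,e} lo={c}
  B2 li={c} lo={c,e}
  B3 li={c} lo={c}
  B4 li={c,e} lo={c,e}
  B5 li={c} lo=∅
  B6 li=∅ lo=∅

live-out(B0) = ["c", "e"]

Answer: ["c", "e"]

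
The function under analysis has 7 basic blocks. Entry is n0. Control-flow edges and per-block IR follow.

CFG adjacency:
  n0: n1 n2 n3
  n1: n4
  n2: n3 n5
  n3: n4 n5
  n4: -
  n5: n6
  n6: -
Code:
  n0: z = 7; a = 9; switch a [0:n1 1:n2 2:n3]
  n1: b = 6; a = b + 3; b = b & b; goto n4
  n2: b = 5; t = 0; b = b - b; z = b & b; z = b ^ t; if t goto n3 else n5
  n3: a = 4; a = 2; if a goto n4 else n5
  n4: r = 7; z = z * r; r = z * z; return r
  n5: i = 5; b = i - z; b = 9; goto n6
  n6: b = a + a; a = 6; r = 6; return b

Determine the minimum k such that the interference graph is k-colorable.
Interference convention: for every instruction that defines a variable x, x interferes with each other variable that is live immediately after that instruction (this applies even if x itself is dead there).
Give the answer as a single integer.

Answer: 4

Derivation:
Block summaries:
  n0 def {a,z} use ∅
  n1 def {a,b} use ∅
  n2 def {b,t,z} use ∅
  n3 def {a} use ∅
  n4 def {r,z} use {z}
  n5 def {b,i} use {z}
  n6 def {a,b,r} use {a}

Backward fixpoint:
  live n0: ∅→{a,z}
  live n1: {z}→{z}
  live n2: {a}→{a,z}
  live n3: {z}→{a,z}
  live n4: {z}→∅
  live n5: {a,z}→{a}
  live n6: {a}→∅

Interference:
  a↔{b,i,t,z}
  b↔{a,r,t,z}
  i↔{a,z}
  r↔{b,z}
  t↔{a,b,z}
  z↔{a,b,i,r,t}

Registers:
  {a,b,t,z} pairwise interfere (4-clique) ⇒ χ ≥ 4
  assign a→c1 b→c2 i→c2 r→c1 t→c3 z→c0 — no edge inside a register ⇒ χ ≤ 4
  χ = 4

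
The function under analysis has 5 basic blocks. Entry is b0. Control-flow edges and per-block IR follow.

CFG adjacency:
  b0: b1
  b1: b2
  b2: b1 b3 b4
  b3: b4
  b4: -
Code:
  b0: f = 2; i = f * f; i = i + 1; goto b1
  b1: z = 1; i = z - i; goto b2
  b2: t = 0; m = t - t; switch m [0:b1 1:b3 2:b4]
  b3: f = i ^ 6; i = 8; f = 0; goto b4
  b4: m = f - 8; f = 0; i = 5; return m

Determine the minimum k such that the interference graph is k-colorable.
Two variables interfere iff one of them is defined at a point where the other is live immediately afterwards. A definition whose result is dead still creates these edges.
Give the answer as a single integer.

Answer: 3

Analysis:
Per-block:
  b0: {f,i} / ∅
  b1: {i,z} / {i}
  b2: {m,t} / ∅
  b3: {f,i} / {i}
  b4: {f,i,m} / {f}

Backward fixpoint:
  b0: in=∅ out={f,i}
  b1: in={f,i} out={f,i}
  b2: in={f,i} out={f,i}
  b3: in={i} out={f}
  b4: in={f} out=∅

Interfere edges:
  f: {i,m,t,z}
  i: {f,m,t,z}
  m: {f,i}
  t: {f,i}
  z: {f,i}

Registers:
  clique {f,i,m} ⇒ need ≥ 3
  assign f→r0 i→r1 m→r2 t→r2 z→r2 — no edge inside a register ⇒ χ ≤ 3
  χ = 3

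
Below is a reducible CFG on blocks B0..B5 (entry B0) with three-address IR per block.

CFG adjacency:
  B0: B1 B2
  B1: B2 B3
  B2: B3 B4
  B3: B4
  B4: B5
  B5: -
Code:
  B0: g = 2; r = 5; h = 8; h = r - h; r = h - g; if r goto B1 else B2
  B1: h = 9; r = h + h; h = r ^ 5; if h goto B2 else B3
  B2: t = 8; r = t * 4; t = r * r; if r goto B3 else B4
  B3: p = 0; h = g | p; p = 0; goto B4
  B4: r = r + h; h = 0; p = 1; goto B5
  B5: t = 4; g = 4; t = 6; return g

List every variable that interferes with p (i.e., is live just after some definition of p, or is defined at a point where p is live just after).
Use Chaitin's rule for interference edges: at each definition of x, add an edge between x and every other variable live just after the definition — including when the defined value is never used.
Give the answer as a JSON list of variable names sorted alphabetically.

Answer: ["g", "h", "r"]

Working:
Block summaries:
  B0: def={g,h,r} ue=∅
  B1: def={h,r} ue=∅
  B2: def={r,t} ue=∅
  B3: def={h,p} ue={g}
  B4: def={h,p,r} ue={h,r}
  B5: def={g,t} ue=∅

Backward fixpoint:
  B0 li=∅ lo={g,h}
  B1 li={g} lo={g,h,r}
  B2 li={g,h} lo={g,h,r}
  B3 li={g,r} lo={h,r}
  B4 li={h,r} lo=∅
  B5 li=∅ lo=∅

Interference:
  g: {h,p,r,t}
  h: {g,p,r,t}
  p: {g,h,r}
  r: {g,h,p,t}
  t: {g,h,r}

N(p) = ["g", "h", "r"]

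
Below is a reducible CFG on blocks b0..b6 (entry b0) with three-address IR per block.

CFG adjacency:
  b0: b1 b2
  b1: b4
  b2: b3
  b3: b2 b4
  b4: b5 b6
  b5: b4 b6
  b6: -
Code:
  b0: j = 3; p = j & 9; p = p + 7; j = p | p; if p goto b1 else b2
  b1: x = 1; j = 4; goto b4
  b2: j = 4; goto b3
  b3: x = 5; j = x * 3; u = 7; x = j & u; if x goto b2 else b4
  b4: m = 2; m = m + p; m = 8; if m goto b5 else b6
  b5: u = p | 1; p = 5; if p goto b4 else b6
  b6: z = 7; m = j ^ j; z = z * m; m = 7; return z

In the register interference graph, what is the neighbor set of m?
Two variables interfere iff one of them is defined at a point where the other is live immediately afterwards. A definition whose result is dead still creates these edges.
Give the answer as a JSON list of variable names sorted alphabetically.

Answer: ["j", "p", "z"]

Working:
Block summaries:
  b0: def={j,p} ue=∅
  b1: def={j,x} ue=∅
  b2: def={j} ue=∅
  b3: def={j,u,x} ue=∅
  b4: def={m} ue={p}
  b5: def={p,u} ue={p}
  b6: def={m,z} ue={j}

Live sets:
  b0: in=∅ out={p}
  b1: in={p} out={j,p}
  b2: in={p} out={p}
  b3: in={p} out={j,p}
  b4: in={j,p} out={j,p}
  b5: in={j,p} out={j,p}
  b6: in={j} out=∅

Interfere edges:
  j — {m,p,u,x,z}
  m — {j,p,z}
  p — {j,m,u,x}
  u — {j,p}
  x — {j,p}
  z — {j,m}

N(m) = ["j", "p", "z"]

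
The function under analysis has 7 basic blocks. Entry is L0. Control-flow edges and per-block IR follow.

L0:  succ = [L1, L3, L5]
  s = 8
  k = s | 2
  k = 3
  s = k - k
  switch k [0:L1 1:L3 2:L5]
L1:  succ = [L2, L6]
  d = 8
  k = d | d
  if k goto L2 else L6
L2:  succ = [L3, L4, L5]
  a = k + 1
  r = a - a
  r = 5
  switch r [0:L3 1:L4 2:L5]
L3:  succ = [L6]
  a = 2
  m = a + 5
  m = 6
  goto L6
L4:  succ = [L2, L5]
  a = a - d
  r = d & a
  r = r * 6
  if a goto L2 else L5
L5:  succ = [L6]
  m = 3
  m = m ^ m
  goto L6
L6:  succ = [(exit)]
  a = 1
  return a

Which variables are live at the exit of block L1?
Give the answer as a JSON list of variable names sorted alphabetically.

Per-block:
  L0 def {k,s} use ∅
  L1 def {d,k} use ∅
  L2 def {a,r} use {k}
  L3 def {a,m} use ∅
  L4 def {a,r} use {a,d}
  L5 def {m} use ∅
  L6 def {a} use ∅

Backward fixpoint:
  L0: in=∅ out=∅
  L1: in=∅ out={d,k}
  L2: in={d,k} out={a,d,k}
  L3: in=∅ out=∅
  L4: in={a,d,k} out={d,k}
  L5: in=∅ out=∅
  L6: in=∅ out=∅

live-out(L1) = ["d", "k"]

Answer: ["d", "k"]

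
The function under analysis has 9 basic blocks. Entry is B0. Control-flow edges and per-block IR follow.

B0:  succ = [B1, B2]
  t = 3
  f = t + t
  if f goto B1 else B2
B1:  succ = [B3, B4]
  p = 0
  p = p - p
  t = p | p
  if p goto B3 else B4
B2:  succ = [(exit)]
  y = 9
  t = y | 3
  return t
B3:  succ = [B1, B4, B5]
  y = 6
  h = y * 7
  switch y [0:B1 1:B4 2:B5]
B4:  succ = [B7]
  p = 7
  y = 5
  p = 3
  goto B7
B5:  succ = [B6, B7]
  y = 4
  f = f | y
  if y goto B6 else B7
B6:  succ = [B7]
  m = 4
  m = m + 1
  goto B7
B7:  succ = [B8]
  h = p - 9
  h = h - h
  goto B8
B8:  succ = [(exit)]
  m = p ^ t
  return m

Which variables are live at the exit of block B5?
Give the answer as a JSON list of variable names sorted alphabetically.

Per-block:
  B0: def={f,t} ue=∅
  B1: def={p,t} ue=∅
  B2: def={t,y} ue=∅
  B3: def={h,y} ue=∅
  B4: def={p,y} ue=∅
  B5: def={f,y} ue={f}
  B6: def={m} ue=∅
  B7: def={h} ue={p}
  B8: def={m} ue={p,t}

Liveness:
  B0 li=∅ lo={f}
  B1 li={f} lo={f,p,t}
  B2 li=∅ lo=∅
  B3 li={f,p,t} lo={f,p,t}
  B4 li={t} lo={p,t}
  B5 li={f,p,t} lo={p,t}
  B6 li={p,t} lo={p,t}
  B7 li={p,t} lo={p,t}
  B8 li={p,t} lo=∅

live-out(B5) = ["p", "t"]

Answer: ["p", "t"]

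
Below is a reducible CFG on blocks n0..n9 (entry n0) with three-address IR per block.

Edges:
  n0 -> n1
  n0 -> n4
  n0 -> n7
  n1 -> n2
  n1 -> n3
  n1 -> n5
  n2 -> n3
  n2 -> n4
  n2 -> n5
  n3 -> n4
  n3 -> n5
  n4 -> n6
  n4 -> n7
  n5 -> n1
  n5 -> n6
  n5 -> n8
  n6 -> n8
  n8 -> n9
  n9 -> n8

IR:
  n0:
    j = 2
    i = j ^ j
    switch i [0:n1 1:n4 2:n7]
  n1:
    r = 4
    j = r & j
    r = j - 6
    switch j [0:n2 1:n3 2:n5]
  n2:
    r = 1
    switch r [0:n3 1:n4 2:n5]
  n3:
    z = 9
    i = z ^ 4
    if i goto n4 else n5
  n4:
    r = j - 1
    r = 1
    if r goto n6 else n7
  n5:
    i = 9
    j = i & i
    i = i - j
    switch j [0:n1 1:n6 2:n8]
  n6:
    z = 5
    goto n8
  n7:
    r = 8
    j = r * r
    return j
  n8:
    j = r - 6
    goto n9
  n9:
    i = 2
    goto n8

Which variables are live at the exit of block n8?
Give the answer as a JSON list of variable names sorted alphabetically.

Per-block:
  n0: {i,j} / ∅
  n1: {j,r} / {j}
  n2: {r} / ∅
  n3: {i,z} / ∅
  n4: {r} / {j}
  n5: {i,j} / ∅
  n6: {z} / ∅
  n7: {j,r} / ∅
  n8: {j} / {r}
  n9: {i} / ∅

Live sets:
  n0 li=∅ lo={j}
  n1 li={j} lo={j,r}
  n2 li={j} lo={j,r}
  n3 li={j,r} lo={j,r}
  n4 li={j} lo={r}
  n5 li={r} lo={j,r}
  n6 li={r} lo={r}
  n7 li=∅ lo=∅
  n8 li={r} lo={r}
  n9 li={r} lo={r}

live-out(n8) = ["r"]

Answer: ["r"]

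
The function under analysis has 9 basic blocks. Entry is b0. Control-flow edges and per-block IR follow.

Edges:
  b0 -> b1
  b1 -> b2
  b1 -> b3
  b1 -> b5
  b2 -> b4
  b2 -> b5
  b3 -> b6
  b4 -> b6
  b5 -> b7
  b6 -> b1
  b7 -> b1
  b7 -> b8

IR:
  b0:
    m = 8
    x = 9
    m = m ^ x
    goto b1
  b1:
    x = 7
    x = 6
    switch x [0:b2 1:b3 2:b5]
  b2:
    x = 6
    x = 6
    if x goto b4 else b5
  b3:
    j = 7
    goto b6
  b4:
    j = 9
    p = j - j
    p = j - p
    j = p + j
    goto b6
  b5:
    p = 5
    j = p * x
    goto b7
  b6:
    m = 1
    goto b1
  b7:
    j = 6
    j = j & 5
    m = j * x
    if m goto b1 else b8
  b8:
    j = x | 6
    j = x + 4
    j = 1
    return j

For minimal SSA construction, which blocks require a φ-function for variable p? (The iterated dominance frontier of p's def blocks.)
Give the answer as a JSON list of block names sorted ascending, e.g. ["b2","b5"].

Answer: ["b1", "b6"]

Analysis:
idom tree: b1←b0 b2←b1 b3←b1 b4←b2 b5←b1 b6←b1 b7←b5 b8←b7
Join-block Dom:
  b1: preds {b0,b6,b7}: {b0} ∩ {b0,b1,b6} ∩ {b0,b1,b5,b7} = {b0}; idom=b0
  b5: preds {b1,b2}: {b0,b1} ∩ {b0,b1,b2} = {b0,b1}; idom=b1
  b6: preds {b3,b4}: {b0,b1,b3} ∩ {b0,b1,b2,b4} = {b0,b1}; idom=b1

Frontier:
  b1←b0: walk · to b0
  b1←b6: walk b6→b1 to b0
  b1←b7: walk b7→b5→b1 to b0
  b5←b1: walk · to b1
  b5←b2: walk b2 to b1
  b6←b3: walk b3 to b1
  b6←b4: walk b4→b2 to b1
  b0 → ∅
  b1 → {b1}
  b2 → {b5,b6}
  b3 → {b6}
  b4 → {b6}
  b5 → {b1}
  b6 → {b1}
  b7 → {b1}
  b8 → ∅

φ for p: defs {b4,b5}
  DF⁺ = {b1,b6}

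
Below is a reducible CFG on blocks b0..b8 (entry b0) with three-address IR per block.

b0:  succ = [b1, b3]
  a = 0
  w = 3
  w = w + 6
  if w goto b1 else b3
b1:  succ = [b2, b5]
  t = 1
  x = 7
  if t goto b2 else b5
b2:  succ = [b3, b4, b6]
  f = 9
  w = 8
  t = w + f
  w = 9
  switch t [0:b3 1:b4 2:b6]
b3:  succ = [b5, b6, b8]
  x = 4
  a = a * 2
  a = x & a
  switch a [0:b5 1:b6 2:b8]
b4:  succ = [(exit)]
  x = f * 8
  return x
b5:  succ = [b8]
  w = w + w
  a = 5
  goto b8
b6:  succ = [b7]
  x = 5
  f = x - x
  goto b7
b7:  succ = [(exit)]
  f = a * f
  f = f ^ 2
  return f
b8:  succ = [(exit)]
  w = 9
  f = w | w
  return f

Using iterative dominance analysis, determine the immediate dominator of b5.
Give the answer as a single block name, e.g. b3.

Answer: b0

Working:
idom tree: b1←b0 b2←b1 b3←b0 b4←b2 b5←b0 b6←b0 b7←b6 b8←b0
Dom at joins:
  b3: preds {b0,b2}: {b0} ∩ {b0,b1,b2} = {b0}; idom=b0
  b5: preds {b1,b3}: {b0,b1} ∩ {b0,b3} = {b0}; idom=b0
  b6: preds {b2,b3}: {b0,b1,b2} ∩ {b0,b3} = {b0}; idom=b0
  b8: preds {b3,b5}: {b0,b3} ∩ {b0,b5} = {b0}; idom=b0

idom(b5) = b0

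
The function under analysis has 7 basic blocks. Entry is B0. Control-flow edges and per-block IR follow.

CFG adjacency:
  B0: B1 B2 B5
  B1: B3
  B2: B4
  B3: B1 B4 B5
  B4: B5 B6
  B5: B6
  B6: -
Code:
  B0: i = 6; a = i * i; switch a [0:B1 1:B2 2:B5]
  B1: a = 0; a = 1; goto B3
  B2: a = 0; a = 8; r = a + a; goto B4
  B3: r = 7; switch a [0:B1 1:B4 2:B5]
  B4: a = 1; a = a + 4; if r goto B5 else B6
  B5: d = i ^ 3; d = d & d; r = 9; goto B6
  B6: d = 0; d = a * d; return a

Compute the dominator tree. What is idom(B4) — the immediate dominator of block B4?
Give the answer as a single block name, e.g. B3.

idom tree: B1←B0 B2←B0 B3←B1 B4←B0 B5←B0 B6←B0
Dom∩ at merges:
  B1: preds {B0,B3}: {B0} ∩ {B0,B1,B3} = {B0}; idom=B0
  B4: preds {B2,B3}: {B0,B2} ∩ {B0,B1,B3} = {B0}; idom=B0
  B5: preds {B0,B3,B4}: {B0} ∩ {B0,B1,B3} ∩ {B0,B4} = {B0}; idom=B0
  B6: preds {B4,B5}: {B0,B4} ∩ {B0,B5} = {B0}; idom=B0

idom(B4) = B0

Answer: B0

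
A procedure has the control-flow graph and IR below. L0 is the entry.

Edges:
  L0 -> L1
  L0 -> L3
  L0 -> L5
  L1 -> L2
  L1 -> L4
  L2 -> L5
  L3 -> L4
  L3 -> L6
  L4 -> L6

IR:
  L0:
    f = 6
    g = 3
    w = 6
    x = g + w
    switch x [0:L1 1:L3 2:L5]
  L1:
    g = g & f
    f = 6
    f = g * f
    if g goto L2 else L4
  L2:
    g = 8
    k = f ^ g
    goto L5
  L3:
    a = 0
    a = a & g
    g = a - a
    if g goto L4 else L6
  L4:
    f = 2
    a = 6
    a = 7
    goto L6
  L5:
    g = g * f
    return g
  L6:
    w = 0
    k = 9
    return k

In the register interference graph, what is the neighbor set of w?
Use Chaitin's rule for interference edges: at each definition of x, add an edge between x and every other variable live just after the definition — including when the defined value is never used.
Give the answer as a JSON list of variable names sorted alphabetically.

Answer: ["f", "g"]

Analysis:
Per-block:
  L0: def={f,g,w,x} ue=∅
  L1: def={f,g} ue={f,g}
  L2: def={g,k} ue={f}
  L3: def={a,g} ue={g}
  L4: def={a,f} ue=∅
  L5: def={g} ue={f,g}
  L6: def={k,w} ue=∅

Backward fixpoint:
  L0 li=∅ lo={f,g}
  L1 li={f,g} lo={f}
  L2 li={f} lo={f,g}
  L3 li={g} lo=∅
  L4 li=∅ lo=∅
  L5 li={f,g} lo=∅
  L6 li=∅ lo=∅

Interfere edges:
  a — {g}
  f — {g,k,w,x}
  g — {a,f,k,w,x}
  k — {f,g}
  w — {f,g}
  x — {f,g}

N(w) = ["f", "g"]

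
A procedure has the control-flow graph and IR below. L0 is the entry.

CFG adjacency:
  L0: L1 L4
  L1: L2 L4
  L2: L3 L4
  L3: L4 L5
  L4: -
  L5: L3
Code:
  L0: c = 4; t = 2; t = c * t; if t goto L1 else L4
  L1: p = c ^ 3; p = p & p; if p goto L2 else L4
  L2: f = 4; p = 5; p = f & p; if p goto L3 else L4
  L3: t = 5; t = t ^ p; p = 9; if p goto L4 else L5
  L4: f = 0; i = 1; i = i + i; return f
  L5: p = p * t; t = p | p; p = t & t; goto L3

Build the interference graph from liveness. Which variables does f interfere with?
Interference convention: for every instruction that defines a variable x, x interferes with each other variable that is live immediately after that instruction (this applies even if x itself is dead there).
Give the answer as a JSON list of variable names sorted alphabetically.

Answer: ["i", "p"]

Analysis:
Block summaries:
  L0: {c,t} / ∅
  L1: {p} / {c}
  L2: {f,p} / ∅
  L3: {p,t} / {p}
  L4: {f,i} / ∅
  L5: {p,t} / {p,t}

Backward fixpoint:
  L0: in=∅ out={c}
  L1: in={c} out=∅
  L2: in=∅ out={p}
  L3: in={p} out={p,t}
  L4: in=∅ out=∅
  L5: in={p,t} out={p}

Interference:
  c↔{t}
  f↔{i,p}
  i↔{f}
  p↔{f,t}
  t↔{c,p}

N(f) = ["i", "p"]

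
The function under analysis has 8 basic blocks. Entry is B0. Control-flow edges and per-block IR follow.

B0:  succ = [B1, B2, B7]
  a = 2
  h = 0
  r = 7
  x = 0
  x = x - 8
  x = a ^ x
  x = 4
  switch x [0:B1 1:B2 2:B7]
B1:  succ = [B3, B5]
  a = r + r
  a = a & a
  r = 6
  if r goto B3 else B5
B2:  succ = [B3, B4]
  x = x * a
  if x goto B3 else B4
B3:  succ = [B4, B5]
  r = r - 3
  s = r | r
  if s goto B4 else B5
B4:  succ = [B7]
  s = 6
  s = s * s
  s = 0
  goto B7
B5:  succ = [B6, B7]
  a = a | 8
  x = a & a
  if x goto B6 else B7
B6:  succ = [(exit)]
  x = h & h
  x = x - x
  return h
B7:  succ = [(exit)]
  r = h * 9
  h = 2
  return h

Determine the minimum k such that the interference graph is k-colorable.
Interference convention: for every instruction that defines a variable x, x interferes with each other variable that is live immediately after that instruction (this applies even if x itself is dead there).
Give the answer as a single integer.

Answer: 4

Derivation:
def/use:
  B0: def={a,h,r,x} ue=∅
  B1: def={a,r} ue={r}
  B2: def={x} ue={a,x}
  B3: def={r,s} ue={r}
  B4: def={s} ue=∅
  B5: def={a,x} ue={a}
  B6: def={x} ue={h}
  B7: def={h,r} ue={h}

Liveness:
  live B0: ∅→{a,h,r,x}
  live B1: {h,r}→{a,h,r}
  live B2: {a,h,r,x}→{a,h,r}
  live B3: {a,h,r}→{a,h}
  live B4: {h}→{h}
  live B5: {a,h}→{h}
  live B6: {h}→∅
  live B7: {h}→∅

Interference:
  a↔{h,r,s,x}
  h↔{a,r,s,x}
  r↔{a,h,x}
  s↔{a,h}
  x↔{a,h,r}

Colouring:
  lower bound: {a,h,r,x} mutually conflict ⇒ χ ≥ 4
  assign a→c0 h→c1 r→c2 s→c2 x→c3 — no edge inside a register ⇒ χ ≤ 4
  χ = 4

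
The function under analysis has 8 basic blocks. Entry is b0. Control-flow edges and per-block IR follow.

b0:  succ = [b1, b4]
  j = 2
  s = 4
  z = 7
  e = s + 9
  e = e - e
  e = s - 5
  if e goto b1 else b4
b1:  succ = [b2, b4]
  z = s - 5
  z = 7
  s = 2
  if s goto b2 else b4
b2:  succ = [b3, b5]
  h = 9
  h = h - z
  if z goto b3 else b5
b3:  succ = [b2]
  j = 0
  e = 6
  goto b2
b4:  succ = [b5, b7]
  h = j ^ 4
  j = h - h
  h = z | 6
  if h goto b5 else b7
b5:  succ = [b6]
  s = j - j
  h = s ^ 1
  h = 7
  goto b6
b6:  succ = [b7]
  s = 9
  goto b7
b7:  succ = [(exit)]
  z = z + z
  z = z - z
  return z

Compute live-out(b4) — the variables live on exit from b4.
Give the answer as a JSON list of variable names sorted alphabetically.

Block summaries:
  b0: def={e,j,s,z} ue=∅
  b1: def={s,z} ue={s}
  b2: def={h} ue={z}
  b3: def={e,j} ue=∅
  b4: def={h,j} ue={j,z}
  b5: def={h,s} ue={j}
  b6: def={s} ue=∅
  b7: def={z} ue={z}

Liveness:
  b0 li=∅ lo={j,s,z}
  b1 li={j,s} lo={j,z}
  b2 li={j,z} lo={j,z}
  b3 li={z} lo={j,z}
  b4 li={j,z} lo={j,z}
  b5 li={j,z} lo={z}
  b6 li={z} lo={z}
  b7 li={z} lo=∅

live-out(b4) = ["j", "z"]

Answer: ["j", "z"]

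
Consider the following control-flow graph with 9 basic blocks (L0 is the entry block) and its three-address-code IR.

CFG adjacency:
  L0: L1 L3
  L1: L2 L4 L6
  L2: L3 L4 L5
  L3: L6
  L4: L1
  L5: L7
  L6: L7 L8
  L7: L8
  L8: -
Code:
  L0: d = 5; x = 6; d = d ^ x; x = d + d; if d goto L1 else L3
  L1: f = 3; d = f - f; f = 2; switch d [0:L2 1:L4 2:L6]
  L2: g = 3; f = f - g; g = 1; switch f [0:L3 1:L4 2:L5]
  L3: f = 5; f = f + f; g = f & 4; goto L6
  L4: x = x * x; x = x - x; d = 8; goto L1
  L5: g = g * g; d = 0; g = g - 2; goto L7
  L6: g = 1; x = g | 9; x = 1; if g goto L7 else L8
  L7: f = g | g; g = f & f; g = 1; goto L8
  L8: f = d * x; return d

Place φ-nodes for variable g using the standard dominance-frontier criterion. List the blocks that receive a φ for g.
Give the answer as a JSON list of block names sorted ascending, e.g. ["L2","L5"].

idom tree: L1←L0 L2←L1 L3←L0 L4←L1 L5←L2 L6←L0 L7←L0 L8←L0
Dom at joins:
  L1: preds {L0,L4}: {L0} ∩ {L0,L1,L4} = {L0}; idom=L0
  L3: preds {L0,L2}: {L0} ∩ {L0,L1,L2} = {L0}; idom=L0
  L4: preds {L1,L2}: {L0,L1} ∩ {L0,L1,L2} = {L0,L1}; idom=L1
  L6: preds {L1,L3}: {L0,L1} ∩ {L0,L3} = {L0}; idom=L0
  L7: preds {L5,L6}: {L0,L1,L2,L5} ∩ {L0,L6} = {L0}; idom=L0
  L8: preds {L6,L7}: {L0,L6} ∩ {L0,L7} = {L0}; idom=L0

DF derivation:
  join L1 pred L0: · stop@L0
  join L1 pred L4: L4→L1 stop@L0
  join L3 pred L0: · stop@L0
  join L3 pred L2: L2→L1 stop@L0
  join L4 pred L1: · stop@L1
  join L4 pred L2: L2 stop@L1
  join L6 pred L1: L1 stop@L0
  join L6 pred L3: L3 stop@L0
  join L7 pred L5: L5→L2→L1 stop@L0
  join L7 pred L6: L6 stop@L0
  join L8 pred L6: L6 stop@L0
  join L8 pred L7: L7 stop@L0
  DF(L0)=∅
  DF(L1)={L1,L3,L6,L7}
  DF(L2)={L3,L4,L7}
  DF(L3)={L6}
  DF(L4)={L1}
  DF(L5)={L7}
  DF(L6)={L7,L8}
  DF(L7)={L8}
  DF(L8)=∅

φ for g: defs {L2,L3,L5,L6,L7}
  DF⁺ = {L1,L3,L4,L6,L7,L8}

Answer: ["L1", "L3", "L4", "L6", "L7", "L8"]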